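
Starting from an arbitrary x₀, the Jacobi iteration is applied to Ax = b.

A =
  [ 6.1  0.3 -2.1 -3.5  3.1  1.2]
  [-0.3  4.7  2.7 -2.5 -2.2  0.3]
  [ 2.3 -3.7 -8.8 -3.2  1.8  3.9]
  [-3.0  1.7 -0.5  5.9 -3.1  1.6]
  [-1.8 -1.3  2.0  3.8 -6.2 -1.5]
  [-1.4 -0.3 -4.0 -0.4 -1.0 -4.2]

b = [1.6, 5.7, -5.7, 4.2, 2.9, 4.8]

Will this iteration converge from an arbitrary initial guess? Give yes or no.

Split A = D + L + U, D = diag(6.1, 4.7, -8.8, 5.9, -6.2, -4.2).
Jacobi: T = -D⁻¹(L+U), T[4,3] = -(3.8)/(-6.2) = +0.6129; T[4,4] = 0.
  T[0,:] = [+0.0000, -0.0492, +0.3443, +0.5738, -0.5082, -0.1967]
  T[1,:] = [+0.0638, +0.0000, -0.5745, +0.5319, +0.4681, -0.0638]
  T[2,:] = [+0.2614, -0.4205, +0.0000, -0.3636, +0.2045, +0.4432]
  T[3,:] = [+0.5085, -0.2881, +0.0847, +0.0000, +0.5254, -0.2712]
  T[4,:] = [-0.2903, -0.2097, +0.3226, +0.6129, +0.0000, -0.2419]
  T[5,:] = [-0.3333, -0.0714, -0.9524, -0.0952, -0.2381, +0.0000]
eigenvalue magnitudes: 1.1398, 0.9086, 0.9086, 0.5432, 0.5432, 0.3842.
spectral radius ρ = 1.1398; 1.1398 > 1, so it fails to converge.

no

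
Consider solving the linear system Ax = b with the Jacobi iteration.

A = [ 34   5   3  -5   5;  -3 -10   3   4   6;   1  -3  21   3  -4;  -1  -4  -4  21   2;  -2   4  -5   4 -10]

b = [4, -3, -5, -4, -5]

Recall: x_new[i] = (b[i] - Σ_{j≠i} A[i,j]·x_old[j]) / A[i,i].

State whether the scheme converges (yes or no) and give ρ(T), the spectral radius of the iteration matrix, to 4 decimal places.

A = D + L + U where D = diag(34, -10, 21, 21, -10).
Jacobi T = -D⁻¹(L+U): T[0,4] = -(5)/(34) = -0.1471; T[0,0] = 0.
  T[0,:] = [+0.0000  -0.1471  -0.0882  +0.1471  -0.1471]
  T[1,:] = [-0.3000  +0.0000  +0.3000  +0.4000  +0.6000]
  T[2,:] = [-0.0476  +0.1429  +0.0000  -0.1429  +0.1905]
  T[3,:] = [+0.0476  +0.1905  +0.1905  +0.0000  -0.0952]
  T[4,:] = [-0.2000  +0.4000  -0.5000  +0.4000  +0.0000]
|λ(T)| sorted: 0.6729, 0.5666, 0.3280, 0.3280, 0.0200.
ρ(T) = max|λ| = 0.6729; 0.6729 < 1 ⇒ converges.

yes, ρ = 0.6729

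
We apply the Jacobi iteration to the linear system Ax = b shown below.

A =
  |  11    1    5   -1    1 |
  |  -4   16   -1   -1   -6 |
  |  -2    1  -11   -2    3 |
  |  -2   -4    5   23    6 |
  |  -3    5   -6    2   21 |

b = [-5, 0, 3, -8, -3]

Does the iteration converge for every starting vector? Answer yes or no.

Diagonal D = diag(11, 16, -11, 23, 21); L, U strict lower/upper.
Jacobi T = -D⁻¹(L+U): T[4,0] = -(-3)/(21) = +0.1429; T[4,4] = 0.
  T[0,:] = [+0.0000 -0.0909 -0.4545 +0.0909 -0.0909]
  T[1,:] = [+0.2500 +0.0000 +0.0625 +0.0625 +0.3750]
  T[2,:] = [-0.1818 +0.0909 +0.0000 -0.1818 +0.2727]
  T[3,:] = [+0.0870 +0.1739 -0.2174 +0.0000 -0.2609]
  T[4,:] = [+0.1429 -0.2381 +0.2857 -0.0952 +0.0000]
eigenvalue magnitudes: 0.5031, 0.3795, 0.3262, 0.3262, 0.2304.
ρ = 0.5031; 0.5031 < 1, so it converges for any x₀.

yes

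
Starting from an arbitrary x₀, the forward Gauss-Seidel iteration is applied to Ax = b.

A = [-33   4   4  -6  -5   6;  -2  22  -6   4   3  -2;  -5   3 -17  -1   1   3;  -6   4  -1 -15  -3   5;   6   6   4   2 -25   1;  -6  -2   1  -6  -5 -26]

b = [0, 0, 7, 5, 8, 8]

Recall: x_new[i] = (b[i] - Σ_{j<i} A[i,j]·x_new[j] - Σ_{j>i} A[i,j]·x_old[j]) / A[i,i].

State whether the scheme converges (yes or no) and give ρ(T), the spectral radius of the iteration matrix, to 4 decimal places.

yes, ρ = 0.2871

Let D = diag(-33, 22, -17, -15, -25, -26); L, U the strict triangles.
GS T = -(D+L)⁻¹U: row 0 first, T[0,4] = -(-5)/(-33) = -0.1515; later rows by forward substitution.
  T[0,:] = [+0.0000  +0.1212  +0.1212  -0.1818  -0.1515  +0.1818]
  T[1,:] = [+0.0000  +0.0110  +0.2837  -0.1983  -0.1501  +0.1074]
  T[2,:] = [+0.0000  -0.0337  +0.0144  -0.0404  +0.0769  +0.1420]
  T[3,:] = [+0.0000  -0.0433  +0.0262  +0.0225  -0.1846  +0.2798]
  T[4,:] = [+0.0000  +0.0229  +0.1016  -0.0959  -0.0749  +0.1545]
  T[5,:] = [+0.0000  -0.0245  -0.0748  +0.0689  +0.1065  -0.1390]
moduli |λ_i(T)| = 0.2871, 0.1790, 0.0679, 0.0679, 0.0152, 0.0000.
ρ(T) = max|λ| = 0.2871; 0.2871 < 1 ⇒ converges.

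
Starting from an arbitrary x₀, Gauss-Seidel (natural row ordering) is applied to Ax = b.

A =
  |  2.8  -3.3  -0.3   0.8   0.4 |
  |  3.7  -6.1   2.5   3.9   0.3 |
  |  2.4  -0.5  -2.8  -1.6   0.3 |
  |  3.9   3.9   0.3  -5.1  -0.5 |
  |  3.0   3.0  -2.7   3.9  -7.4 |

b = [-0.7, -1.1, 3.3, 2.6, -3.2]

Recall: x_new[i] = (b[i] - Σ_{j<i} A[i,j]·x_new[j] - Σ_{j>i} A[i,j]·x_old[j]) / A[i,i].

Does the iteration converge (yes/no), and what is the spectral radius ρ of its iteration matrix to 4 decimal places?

no, ρ = 1.1305

Diagonal D = diag(2.8, -6.1, -2.8, -5.1, -7.4); L, U strict lower/upper.
T_GS = -(D+L)⁻¹U: row 0 first, T[0,2] = -(-0.3)/(2.8) = +0.1071; later rows by forward substitution.
  T[0,:] = [+0.0000  +1.1786  +0.1071  -0.2857  -0.1429]
  T[1,:] = [+0.0000  +0.7149  +0.4748  +0.4660  -0.0375]
  T[2,:] = [+0.0000  +0.8825  +0.0070  -0.8995  -0.0086]
  T[3,:] = [+0.0000  +1.4998  +0.4454  +0.0850  -0.2364]
  T[4,:] = [+0.0000  +1.2361  +0.4681  +0.4461  -0.1946]
|roots of det(T-λI)|: 1.1305, 0.6445, 0.1227, 0.1227, 0.0000.
ρ(T) = max|λ| = 1.1305; 1.1305 > 1 ⇒ diverges.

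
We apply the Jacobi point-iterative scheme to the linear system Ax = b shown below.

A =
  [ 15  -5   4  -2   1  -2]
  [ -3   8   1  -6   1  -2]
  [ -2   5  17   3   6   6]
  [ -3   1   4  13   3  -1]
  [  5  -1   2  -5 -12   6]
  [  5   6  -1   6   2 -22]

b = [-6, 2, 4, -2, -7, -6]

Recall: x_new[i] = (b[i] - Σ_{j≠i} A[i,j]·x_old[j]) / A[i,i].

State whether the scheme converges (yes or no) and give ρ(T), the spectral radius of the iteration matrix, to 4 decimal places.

Split A = D + L + U, D = diag(15, 8, 17, 13, -12, -22).
T_J = -D⁻¹(L+U): T[4,2] = -(2)/(-12) = +0.1667; T[4,4] = 0.
  T[0,:] = [+0.0000  +0.3333  -0.2667  +0.1333  -0.0667  +0.1333]
  T[1,:] = [+0.3750  +0.0000  -0.1250  +0.7500  -0.1250  +0.2500]
  T[2,:] = [+0.1176  -0.2941  +0.0000  -0.1765  -0.3529  -0.3529]
  T[3,:] = [+0.2308  -0.0769  -0.3077  +0.0000  -0.2308  +0.0769]
  T[4,:] = [+0.4167  -0.0833  +0.1667  -0.4167  +0.0000  +0.5000]
  T[5,:] = [+0.2273  +0.2727  -0.0455  +0.2727  +0.0909  +0.0000]
|λ(T)| sorted: 0.8360, 0.5273, 0.5273, 0.3416, 0.3416, 0.2645.
ρ(T) = max|λ| = 0.8360; 0.8360 < 1: convergent.

yes, ρ = 0.8360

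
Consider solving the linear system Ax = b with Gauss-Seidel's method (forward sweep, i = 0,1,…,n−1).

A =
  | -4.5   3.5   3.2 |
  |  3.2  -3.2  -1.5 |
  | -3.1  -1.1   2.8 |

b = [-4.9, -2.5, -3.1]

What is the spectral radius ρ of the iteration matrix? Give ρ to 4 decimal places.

A = D + L + U where D = diag(-4.5, -3.2, 2.8).
Gauss-Seidel: T = -(D+L)⁻¹U, row 0 first, T[0,2] = -(3.2)/(-4.5) = +0.7111; later rows by forward substitution.
  T[0,:] = [+0.0000, +0.7778, +0.7111]
  T[1,:] = [+0.0000, +0.7778, +0.2424]
  T[2,:] = [+0.0000, +1.1667, +0.8825]
|eigenvalues of T|: 1.3645, 0.2958, 0.0000.
ρ(T) = max|λ| = 1.3645; 1.3645 > 1: divergent.

1.3645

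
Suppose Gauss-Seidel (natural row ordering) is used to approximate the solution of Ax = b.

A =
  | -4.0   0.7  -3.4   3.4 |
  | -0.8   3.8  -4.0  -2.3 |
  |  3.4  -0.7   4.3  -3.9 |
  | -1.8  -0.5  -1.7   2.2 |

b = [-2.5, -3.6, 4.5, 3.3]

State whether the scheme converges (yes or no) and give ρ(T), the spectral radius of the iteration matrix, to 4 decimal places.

no, ρ = 1.2699

Write A = D+L+U with D = diag(-4, 3.8, 4.3, 2.2).
Gauss-Seidel: T = -(D+L)⁻¹U, row 0 first, T[0,1] = -(0.7)/(-4) = +0.1750; later rows by forward substitution.
  T[0,:] = [+0.0000  +0.1750  -0.8500  +0.8500]
  T[1,:] = [+0.0000  +0.0368  +0.8737  +0.7842]
  T[2,:] = [+0.0000  -0.1324  +0.8143  +0.3625]
  T[3,:] = [+0.0000  +0.0493  +0.1324  +1.1538]
eigenvalue magnitudes: 1.2699, 0.5332, 0.2019, 0.0000.
ρ = 1.2699; 1.2699 > 1: divergent.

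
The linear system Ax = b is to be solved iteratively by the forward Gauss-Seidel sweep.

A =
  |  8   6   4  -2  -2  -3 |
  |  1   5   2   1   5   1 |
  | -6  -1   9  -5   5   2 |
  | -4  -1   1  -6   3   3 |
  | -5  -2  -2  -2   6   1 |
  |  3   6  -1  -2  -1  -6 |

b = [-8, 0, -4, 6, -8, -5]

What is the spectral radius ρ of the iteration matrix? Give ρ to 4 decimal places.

1.5765

Let D = diag(8, 5, 9, -6, 6, -6); L, U the strict triangles.
T_GS = -(D+L)⁻¹U: row 0 first, T[0,5] = -(-3)/(8) = +0.3750; later rows by forward substitution.
  T[0,:] = [+0.0000  -0.7500  -0.5000  +0.2500  +0.2500  +0.3750]
  T[1,:] = [+0.0000  +0.1500  -0.3000  -0.2500  -1.0500  -0.2750]
  T[2,:] = [+0.0000  -0.4833  -0.3667  +0.6944  -0.5056  -0.0028]
  T[3,:] = [+0.0000  +0.3944  +0.3222  -0.0093  +0.4241  +0.2954]
  T[4,:] = [+0.0000  -0.6046  -0.5315  +0.3534  -0.1688  +0.1517]
  T[5,:] = [+0.0000  -0.1752  -0.5077  -0.2966  -0.9540  -0.2108]
|eigenvalues of T|: 1.5765, 0.5900, 0.4710, 0.4710, 0.0336, 0.0000.
spectral radius ρ = 1.5765; 1.5765 > 1 ⇒ diverges.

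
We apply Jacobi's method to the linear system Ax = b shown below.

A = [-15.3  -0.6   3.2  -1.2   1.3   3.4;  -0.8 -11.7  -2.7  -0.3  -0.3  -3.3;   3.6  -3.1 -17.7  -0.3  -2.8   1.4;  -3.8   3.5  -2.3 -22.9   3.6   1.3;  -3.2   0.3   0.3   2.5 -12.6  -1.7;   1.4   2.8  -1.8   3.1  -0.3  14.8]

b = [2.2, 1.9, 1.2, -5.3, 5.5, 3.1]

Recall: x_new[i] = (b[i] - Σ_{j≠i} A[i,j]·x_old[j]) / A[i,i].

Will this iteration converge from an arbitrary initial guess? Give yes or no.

yes

Write A = D+L+U with D = diag(-15.3, -11.7, -17.7, -22.9, -12.6, 14.8).
T_J = -D⁻¹(L+U): T[3,4] = -(3.6)/(-22.9) = +0.1572; T[3,3] = 0.
  T[0,:] = [+0.0000, -0.0392, +0.2092, -0.0784, +0.0850, +0.2222]
  T[1,:] = [-0.0684, +0.0000, -0.2308, -0.0256, -0.0256, -0.2821]
  T[2,:] = [+0.2034, -0.1751, +0.0000, -0.0169, -0.1582, +0.0791]
  T[3,:] = [-0.1659, +0.1528, -0.1004, +0.0000, +0.1572, +0.0568]
  T[4,:] = [-0.2540, +0.0238, +0.0238, +0.1984, +0.0000, -0.1349]
  T[5,:] = [-0.0946, -0.1892, +0.1216, -0.2095, +0.0203, +0.0000]
|eigenvalues of T|: 0.5189, 0.2949, 0.2949, 0.1587, 0.0585, 0.0585.
ρ = 0.5189; 0.5189 < 1 ⇒ converges.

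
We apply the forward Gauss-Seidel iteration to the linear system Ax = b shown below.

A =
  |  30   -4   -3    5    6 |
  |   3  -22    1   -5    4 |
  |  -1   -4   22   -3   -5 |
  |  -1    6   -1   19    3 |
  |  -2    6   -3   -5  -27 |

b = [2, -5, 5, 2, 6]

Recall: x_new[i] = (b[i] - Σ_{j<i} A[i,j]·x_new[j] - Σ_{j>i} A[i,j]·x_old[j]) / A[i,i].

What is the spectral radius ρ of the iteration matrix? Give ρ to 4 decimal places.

0.1709

A = D + L + U where D = diag(30, -22, 22, 19, -27).
Gauss-Seidel: T = -(D+L)⁻¹U, row 0 first, T[0,3] = -(5)/(30) = -0.1667; later rows by forward substitution.
  T[0,:] = [+0.0000, +0.1333, +0.1000, -0.1667, -0.2000]
  T[1,:] = [+0.0000, +0.0182, +0.0591, -0.2500, +0.1545]
  T[2,:] = [+0.0000, +0.0094, +0.0153, +0.0833, +0.2463]
  T[3,:] = [+0.0000, +0.0018, -0.0126, +0.0746, -0.2043]
  T[4,:] = [+0.0000, -0.0072, +0.0064, -0.0663, +0.0596]
|roots of det(T-λI)|: 0.1709, 0.0660, 0.0427, 0.0201, 0.0000.
ρ(T) = max|λ| = 0.1709; 0.1709 < 1, so it converges for any x₀.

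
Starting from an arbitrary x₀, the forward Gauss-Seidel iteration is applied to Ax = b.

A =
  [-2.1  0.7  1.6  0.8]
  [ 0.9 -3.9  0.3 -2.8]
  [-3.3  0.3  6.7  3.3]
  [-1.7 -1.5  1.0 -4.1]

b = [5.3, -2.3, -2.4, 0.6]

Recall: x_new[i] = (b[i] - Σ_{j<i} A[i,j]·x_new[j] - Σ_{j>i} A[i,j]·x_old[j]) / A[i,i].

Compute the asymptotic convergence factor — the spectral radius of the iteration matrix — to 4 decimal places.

A = D + L + U where D = diag(-2.1, -3.9, 6.7, -4.1).
GS T = -(D+L)⁻¹U: row 0 first, T[0,2] = -(1.6)/(-2.1) = +0.7619; later rows by forward substitution.
  T[0,:] = [+0.0000  +0.3333  +0.7619  +0.3810]
  T[1,:] = [+0.0000  +0.0769  +0.2527  -0.6300]
  T[2,:] = [+0.0000  +0.1607  +0.3639  -0.2767]
  T[3,:] = [+0.0000  -0.1272  -0.3196  +0.0051]
|roots of det(T-λI)|: 0.7088, 0.2309, 0.0320, 0.0000.
spectral radius ρ = 0.7088; 0.7088 < 1, so it converges for any x₀.

0.7088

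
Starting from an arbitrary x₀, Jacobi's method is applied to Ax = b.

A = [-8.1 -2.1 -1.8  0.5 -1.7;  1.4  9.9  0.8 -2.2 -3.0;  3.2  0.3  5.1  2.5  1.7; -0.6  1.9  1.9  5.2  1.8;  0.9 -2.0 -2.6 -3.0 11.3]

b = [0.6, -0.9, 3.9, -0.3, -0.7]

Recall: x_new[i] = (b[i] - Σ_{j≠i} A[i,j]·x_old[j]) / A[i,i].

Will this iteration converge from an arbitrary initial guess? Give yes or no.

yes

Let D = diag(-8.1, 9.9, 5.1, 5.2, 11.3); L, U the strict triangles.
T_J = -D⁻¹(L+U): T[3,4] = -(1.8)/(5.2) = -0.3462; T[3,3] = 0.
  T[0,:] = [+0.0000 -0.2593 -0.2222 +0.0617 -0.2099]
  T[1,:] = [-0.1414 +0.0000 -0.0808 +0.2222 +0.3030]
  T[2,:] = [-0.6275 -0.0588 +0.0000 -0.4902 -0.3333]
  T[3,:] = [+0.1154 -0.3654 -0.3654 +0.0000 -0.3462]
  T[4,:] = [-0.0796 +0.1770 +0.2301 +0.2655 +0.0000]
|eigenvalues of T|: 0.5434, 0.2967, 0.2869, 0.2869, 0.1279.
ρ(T) = max|λ| = 0.5434; 0.5434 < 1, so it converges for any x₀.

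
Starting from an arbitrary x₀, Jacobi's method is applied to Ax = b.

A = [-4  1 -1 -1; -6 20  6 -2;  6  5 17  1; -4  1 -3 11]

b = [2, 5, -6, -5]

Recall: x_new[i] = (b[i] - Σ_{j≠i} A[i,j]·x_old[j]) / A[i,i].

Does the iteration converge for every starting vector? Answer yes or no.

yes

Split A = D + L + U, D = diag(-4, 20, 17, 11).
Jacobi T = -D⁻¹(L+U): T[2,3] = -(1)/(17) = -0.0588; T[2,2] = 0.
  T[0,:] = [+0.0000, +0.2500, -0.2500, -0.2500]
  T[1,:] = [+0.3000, +0.0000, -0.3000, +0.1000]
  T[2,:] = [-0.3529, -0.2941, +0.0000, -0.0588]
  T[3,:] = [+0.3636, -0.0909, +0.2727, +0.0000]
|roots of det(T-λI)|: 0.5821, 0.3446, 0.3446, 0.2882.
ρ = 0.5821; 0.5821 < 1, so it converges for any x₀.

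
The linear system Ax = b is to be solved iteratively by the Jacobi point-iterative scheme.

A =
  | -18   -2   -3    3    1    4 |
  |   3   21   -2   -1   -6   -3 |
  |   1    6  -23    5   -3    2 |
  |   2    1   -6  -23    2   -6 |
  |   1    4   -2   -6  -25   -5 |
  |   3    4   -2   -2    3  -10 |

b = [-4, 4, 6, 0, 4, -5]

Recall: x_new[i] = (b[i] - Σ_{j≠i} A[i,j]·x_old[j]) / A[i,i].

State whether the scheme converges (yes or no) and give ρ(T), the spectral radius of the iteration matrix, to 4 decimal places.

yes, ρ = 0.5715

Split A = D + L + U, D = diag(-18, 21, -23, -23, -25, -10).
Jacobi T = -D⁻¹(L+U): T[4,5] = -(-5)/(-25) = -0.2000; T[4,4] = 0.
  T[0,:] = [+0.0000, -0.1111, -0.1667, +0.1667, +0.0556, +0.2222]
  T[1,:] = [-0.1429, +0.0000, +0.0952, +0.0476, +0.2857, +0.1429]
  T[2,:] = [+0.0435, +0.2609, +0.0000, +0.2174, -0.1304, +0.0870]
  T[3,:] = [+0.0870, +0.0435, -0.2609, +0.0000, +0.0870, -0.2609]
  T[4,:] = [+0.0400, +0.1600, -0.0800, -0.2400, +0.0000, -0.2000]
  T[5,:] = [+0.3000, +0.4000, -0.2000, -0.2000, +0.3000, +0.0000]
|λ(T)| sorted: 0.5715, 0.3715, 0.3715, 0.3360, 0.2457, 0.1372.
spectral radius ρ = 0.5715; 0.5715 < 1 ⇒ converges.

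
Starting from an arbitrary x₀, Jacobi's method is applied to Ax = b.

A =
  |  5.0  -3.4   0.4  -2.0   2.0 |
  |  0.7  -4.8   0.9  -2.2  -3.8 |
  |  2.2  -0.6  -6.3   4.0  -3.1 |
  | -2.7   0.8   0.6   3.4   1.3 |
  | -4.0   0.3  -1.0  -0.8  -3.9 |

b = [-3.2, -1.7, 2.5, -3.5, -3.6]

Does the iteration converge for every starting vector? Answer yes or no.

Let D = diag(5, -4.8, -6.3, 3.4, -3.9); L, U the strict triangles.
Jacobi: T = -D⁻¹(L+U), T[3,2] = -(0.6)/(3.4) = -0.1765; T[3,3] = 0.
  T[0,:] = [+0.0000, +0.6800, -0.0800, +0.4000, -0.4000]
  T[1,:] = [+0.1458, +0.0000, +0.1875, -0.4583, -0.7917]
  T[2,:] = [+0.3492, -0.0952, +0.0000, +0.6349, -0.4921]
  T[3,:] = [+0.7941, -0.2353, -0.1765, +0.0000, -0.3824]
  T[4,:] = [-1.0256, +0.0769, -0.2564, -0.2051, +0.0000]
moduli |λ_i(T)| = 1.1983, 0.8460, 0.8460, 0.5124, 0.5124.
ρ(T) = max|λ| = 1.1983; 1.1983 > 1, so it fails to converge.

no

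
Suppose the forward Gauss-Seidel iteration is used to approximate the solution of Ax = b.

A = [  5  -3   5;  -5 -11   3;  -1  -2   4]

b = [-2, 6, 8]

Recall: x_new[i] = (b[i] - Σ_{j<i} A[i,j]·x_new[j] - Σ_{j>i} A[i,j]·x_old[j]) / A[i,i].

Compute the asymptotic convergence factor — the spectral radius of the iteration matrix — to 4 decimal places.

0.2969

Write A = D+L+U with D = diag(5, -11, 4).
Gauss-Seidel: T = -(D+L)⁻¹U, row 0 first, T[0,2] = -(5)/(5) = -1.0000; later rows by forward substitution.
  T[0,:] = [+0.0000, +0.6000, -1.0000]
  T[1,:] = [+0.0000, -0.2727, +0.7273]
  T[2,:] = [+0.0000, +0.0136, +0.1136]
|λ(T)| sorted: 0.2969, 0.1378, 0.0000.
ρ = 0.2969; 0.2969 < 1: convergent.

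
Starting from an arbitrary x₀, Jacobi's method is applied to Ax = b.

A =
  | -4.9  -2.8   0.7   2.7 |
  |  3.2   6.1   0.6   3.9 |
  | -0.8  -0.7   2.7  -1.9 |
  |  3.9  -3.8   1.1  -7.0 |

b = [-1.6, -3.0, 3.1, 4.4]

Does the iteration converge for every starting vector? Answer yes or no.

no

Let D = diag(-4.9, 6.1, 2.7, -7); L, U the strict triangles.
Jacobi: T = -D⁻¹(L+U), T[3,0] = -(3.9)/(-7) = +0.5571; T[3,3] = 0.
  T[0,:] = [+0.0000 -0.5714 +0.1429 +0.5510]
  T[1,:] = [-0.5246 +0.0000 -0.0984 -0.6393]
  T[2,:] = [+0.2963 +0.2593 +0.0000 +0.7037]
  T[3,:] = [+0.5571 -0.5429 +0.1571 +0.0000]
|λ(T)| sorted: 1.2091, 0.6154, 0.5667, 0.0271.
ρ(T) = max|λ| = 1.2091; 1.2091 > 1: divergent.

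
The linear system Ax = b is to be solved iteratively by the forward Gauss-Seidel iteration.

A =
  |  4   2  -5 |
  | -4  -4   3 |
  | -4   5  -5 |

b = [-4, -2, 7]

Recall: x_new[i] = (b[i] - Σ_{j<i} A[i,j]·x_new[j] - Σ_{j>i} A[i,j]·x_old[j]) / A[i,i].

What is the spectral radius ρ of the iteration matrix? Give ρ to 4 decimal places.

1.2416

Let D = diag(4, -4, -5); L, U the strict triangles.
Gauss-Seidel: T = -(D+L)⁻¹U, row 0 first, T[0,2] = -(-5)/(4) = +1.2500; later rows by forward substitution.
  T[0,:] = [+0.0000 -0.5000 +1.2500]
  T[1,:] = [+0.0000 +0.5000 -0.5000]
  T[2,:] = [+0.0000 +0.9000 -1.5000]
|λ(T)| sorted: 1.2416, 0.2416, 0.0000.
ρ = 1.2416; 1.2416 > 1: divergent.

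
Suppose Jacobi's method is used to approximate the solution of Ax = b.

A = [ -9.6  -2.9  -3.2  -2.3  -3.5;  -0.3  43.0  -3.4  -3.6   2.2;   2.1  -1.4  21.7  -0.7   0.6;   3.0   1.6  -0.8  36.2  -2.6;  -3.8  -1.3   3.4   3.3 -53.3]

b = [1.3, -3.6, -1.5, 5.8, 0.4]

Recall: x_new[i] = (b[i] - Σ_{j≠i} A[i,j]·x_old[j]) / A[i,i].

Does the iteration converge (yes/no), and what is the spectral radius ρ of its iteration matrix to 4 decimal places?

Let D = diag(-9.6, 43, 21.7, 36.2, -53.3); L, U the strict triangles.
Jacobi: T = -D⁻¹(L+U), T[2,3] = -(-0.7)/(21.7) = +0.0323; T[2,2] = 0.
  T[0,:] = [+0.0000  -0.3021  -0.3333  -0.2396  -0.3646]
  T[1,:] = [+0.0070  +0.0000  +0.0791  +0.0837  -0.0512]
  T[2,:] = [-0.0968  +0.0645  +0.0000  +0.0323  -0.0276]
  T[3,:] = [-0.0829  -0.0442  +0.0221  +0.0000  +0.0718]
  T[4,:] = [-0.0713  -0.0244  +0.0638  +0.0619  +0.0000]
|eigenvalues of T|: 0.3311, 0.1723, 0.1723, 0.0143, 0.0083.
spectral radius ρ = 0.3311; 0.3311 < 1 ⇒ converges.

yes, ρ = 0.3311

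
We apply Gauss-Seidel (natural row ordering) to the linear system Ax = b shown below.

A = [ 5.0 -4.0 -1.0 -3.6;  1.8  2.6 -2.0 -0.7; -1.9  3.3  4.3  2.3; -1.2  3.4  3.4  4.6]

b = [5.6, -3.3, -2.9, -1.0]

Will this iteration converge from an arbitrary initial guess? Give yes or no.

Write A = D+L+U with D = diag(5, 2.6, 4.3, 4.6).
T_GS = -(D+L)⁻¹U: row 0 first, T[0,2] = -(-1)/(5) = +0.2000; later rows by forward substitution.
  T[0,:] = [+0.0000  +0.8000  +0.2000  +0.7200]
  T[1,:] = [+0.0000  -0.5538  +0.6308  -0.2292]
  T[2,:] = [+0.0000  +0.7785  -0.3957  -0.0408]
  T[3,:] = [+0.0000  +0.0426  -0.1216  +0.3874]
|λ(T)| sorted: 1.1685, 0.4389, 0.1674, 0.0000.
ρ = 1.1685; 1.1685 > 1: divergent.

no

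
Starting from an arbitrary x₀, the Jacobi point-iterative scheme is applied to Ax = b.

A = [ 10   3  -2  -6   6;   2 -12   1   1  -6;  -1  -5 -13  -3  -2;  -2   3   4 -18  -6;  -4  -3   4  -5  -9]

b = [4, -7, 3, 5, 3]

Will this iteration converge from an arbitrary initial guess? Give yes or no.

yes

Write A = D+L+U with D = diag(10, -12, -13, -18, -9).
Jacobi: T = -D⁻¹(L+U), T[3,0] = -(-2)/(-18) = -0.1111; T[3,3] = 0.
  T[0,:] = [+0.0000, -0.3000, +0.2000, +0.6000, -0.6000]
  T[1,:] = [+0.1667, +0.0000, +0.0833, +0.0833, -0.5000]
  T[2,:] = [-0.0769, -0.3846, +0.0000, -0.2308, -0.1538]
  T[3,:] = [-0.1111, +0.1667, +0.2222, +0.0000, -0.3333]
  T[4,:] = [-0.4444, -0.3333, +0.4444, -0.5556, +0.0000]
|eigenvalues of T|: 0.8577, 0.4154, 0.4154, 0.2826, 0.2826.
ρ = 0.8577; 0.8577 < 1 ⇒ converges.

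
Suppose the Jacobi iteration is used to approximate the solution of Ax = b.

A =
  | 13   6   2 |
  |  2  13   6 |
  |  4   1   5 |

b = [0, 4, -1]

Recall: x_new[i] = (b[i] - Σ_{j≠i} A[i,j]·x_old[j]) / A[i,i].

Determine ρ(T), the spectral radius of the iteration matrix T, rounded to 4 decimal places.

0.7263

Diagonal D = diag(13, 13, 5); L, U strict lower/upper.
Jacobi T = -D⁻¹(L+U): T[1,0] = -(2)/(13) = -0.1538; T[1,1] = 0.
  T[0,:] = [+0.0000  -0.4615  -0.1538]
  T[1,:] = [-0.1538  +0.0000  -0.4615]
  T[2,:] = [-0.8000  -0.2000  +0.0000]
|λ(T)| sorted: 0.7263, 0.4911, 0.4911.
ρ(T) = max|λ| = 0.7263; 0.7263 < 1: convergent.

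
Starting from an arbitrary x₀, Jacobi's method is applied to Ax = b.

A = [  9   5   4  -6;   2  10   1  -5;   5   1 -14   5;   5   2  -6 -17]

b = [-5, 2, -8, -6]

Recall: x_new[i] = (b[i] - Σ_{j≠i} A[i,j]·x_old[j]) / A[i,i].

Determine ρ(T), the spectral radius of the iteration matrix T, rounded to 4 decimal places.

Diagonal D = diag(9, 10, -14, -17); L, U strict lower/upper.
T_J = -D⁻¹(L+U): T[2,3] = -(5)/(-14) = +0.3571; T[2,2] = 0.
  T[0,:] = [+0.0000 -0.5556 -0.4444 +0.6667]
  T[1,:] = [-0.2000 +0.0000 -0.1000 +0.5000]
  T[2,:] = [+0.3571 +0.0714 +0.0000 +0.3571]
  T[3,:] = [+0.2941 +0.1176 -0.3529 +0.0000]
moduli |λ_i(T)| = 0.7133, 0.5582, 0.5582, 0.2935.
spectral radius ρ = 0.7133; 0.7133 < 1, so it converges for any x₀.

0.7133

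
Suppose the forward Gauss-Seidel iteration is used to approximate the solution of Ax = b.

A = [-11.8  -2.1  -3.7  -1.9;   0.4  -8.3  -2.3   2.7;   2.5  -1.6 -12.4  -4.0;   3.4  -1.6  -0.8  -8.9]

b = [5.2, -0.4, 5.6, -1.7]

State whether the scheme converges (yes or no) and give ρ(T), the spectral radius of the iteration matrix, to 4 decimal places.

yes, ρ = 0.2579

A = D + L + U where D = diag(-11.8, -8.3, -12.4, -8.9).
Gauss-Seidel: T = -(D+L)⁻¹U, row 0 first, T[0,3] = -(-1.9)/(-11.8) = -0.1610; later rows by forward substitution.
  T[0,:] = [+0.0000, -0.1780, -0.3136, -0.1610]
  T[1,:] = [+0.0000, -0.0086, -0.2922, +0.3175]
  T[2,:] = [+0.0000, -0.0348, -0.0255, -0.3960]
  T[3,:] = [+0.0000, -0.0633, -0.0650, -0.0830]
|roots of det(T-λI)|: 0.2579, 0.1535, 0.1535, 0.0000.
spectral radius ρ = 0.2579; 0.2579 < 1, so it converges for any x₀.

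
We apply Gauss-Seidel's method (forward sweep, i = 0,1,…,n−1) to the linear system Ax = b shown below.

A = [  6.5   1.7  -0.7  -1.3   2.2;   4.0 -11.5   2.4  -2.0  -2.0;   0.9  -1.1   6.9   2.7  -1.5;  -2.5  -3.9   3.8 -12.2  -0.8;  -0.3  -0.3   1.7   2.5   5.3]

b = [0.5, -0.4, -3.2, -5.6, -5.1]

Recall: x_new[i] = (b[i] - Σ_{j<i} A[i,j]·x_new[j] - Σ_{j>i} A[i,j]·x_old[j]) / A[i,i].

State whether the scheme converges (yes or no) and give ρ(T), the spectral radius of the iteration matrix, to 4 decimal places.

Write A = D+L+U with D = diag(6.5, -11.5, 6.9, -12.2, 5.3).
Gauss-Seidel: T = -(D+L)⁻¹U, row 0 first, T[0,4] = -(2.2)/(6.5) = -0.3385; later rows by forward substitution.
  T[0,:] = [+0.0000  -0.2615  +0.1077  +0.2000  -0.3385]
  T[1,:] = [+0.0000  -0.0910  +0.2462  -0.1043  -0.2916]
  T[2,:] = [+0.0000  +0.0196  +0.0252  -0.4340  +0.2150]
  T[3,:] = [+0.0000  +0.0888  -0.0929  -0.1428  +0.1640]
  T[4,:] = [+0.0000  -0.0681  +0.0558  +0.2120  -0.1820]
|eigenvalues of T|: 0.5281, 0.1285, 0.1285, 0.0091, 0.0000.
ρ(T) = max|λ| = 0.5281; 0.5281 < 1, so it converges for any x₀.

yes, ρ = 0.5281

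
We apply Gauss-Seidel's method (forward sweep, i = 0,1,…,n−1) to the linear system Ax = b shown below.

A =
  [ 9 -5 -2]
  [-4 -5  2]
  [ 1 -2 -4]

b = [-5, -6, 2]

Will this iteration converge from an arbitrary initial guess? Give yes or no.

yes

A = D + L + U where D = diag(9, -5, -4).
Gauss-Seidel: T = -(D+L)⁻¹U, row 0 first, T[0,2] = -(-2)/(9) = +0.2222; later rows by forward substitution.
  T[0,:] = [+0.0000, +0.5556, +0.2222]
  T[1,:] = [+0.0000, -0.4444, +0.2222]
  T[2,:] = [+0.0000, +0.3611, -0.0556]
eigenvalue magnitudes: 0.5936, 0.0936, 0.0000.
spectral radius ρ = 0.5936; 0.5936 < 1 ⇒ converges.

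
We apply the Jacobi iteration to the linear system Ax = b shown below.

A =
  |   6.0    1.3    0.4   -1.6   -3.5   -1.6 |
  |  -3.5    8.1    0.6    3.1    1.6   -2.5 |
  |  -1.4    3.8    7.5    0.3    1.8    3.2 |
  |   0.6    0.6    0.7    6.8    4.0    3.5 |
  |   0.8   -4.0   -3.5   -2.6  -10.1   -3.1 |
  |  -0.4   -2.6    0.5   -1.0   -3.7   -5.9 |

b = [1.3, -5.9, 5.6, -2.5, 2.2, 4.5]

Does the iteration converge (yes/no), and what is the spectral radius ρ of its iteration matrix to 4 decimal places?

Let D = diag(6, 8.1, 7.5, 6.8, -10.1, -5.9); L, U the strict triangles.
T_J = -D⁻¹(L+U): T[1,3] = -(3.1)/(8.1) = -0.3827; T[1,1] = 0.
  T[0,:] = [+0.0000, -0.2167, -0.0667, +0.2667, +0.5833, +0.2667]
  T[1,:] = [+0.4321, +0.0000, -0.0741, -0.3827, -0.1975, +0.3086]
  T[2,:] = [+0.1867, -0.5067, +0.0000, -0.0400, -0.2400, -0.4267]
  T[3,:] = [-0.0882, -0.0882, -0.1029, +0.0000, -0.5882, -0.5147]
  T[4,:] = [+0.0792, -0.3960, -0.3465, -0.2574, +0.0000, -0.3069]
  T[5,:] = [-0.0678, -0.4407, +0.0847, -0.1695, -0.6271, +0.0000]
eigenvalue magnitudes: 1.1380, 0.5929, 0.5929, 0.4010, 0.4010, 0.2243.
spectral radius ρ = 1.1380; 1.1380 > 1 ⇒ diverges.

no, ρ = 1.1380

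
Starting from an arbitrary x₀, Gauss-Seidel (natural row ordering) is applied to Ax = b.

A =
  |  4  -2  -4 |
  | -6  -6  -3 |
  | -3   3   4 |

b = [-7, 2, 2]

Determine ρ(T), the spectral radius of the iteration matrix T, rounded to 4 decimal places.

Diagonal D = diag(4, -6, 4); L, U strict lower/upper.
Gauss-Seidel: T = -(D+L)⁻¹U, row 0 first, T[0,2] = -(-4)/(4) = +1.0000; later rows by forward substitution.
  T[0,:] = [+0.0000  +0.5000  +1.0000]
  T[1,:] = [+0.0000  -0.5000  -1.5000]
  T[2,:] = [+0.0000  +0.7500  +1.8750]
|roots of det(T-λI)|: 1.2215, 0.1535, 0.0000.
ρ(T) = max|λ| = 1.2215; 1.2215 > 1 ⇒ diverges.

1.2215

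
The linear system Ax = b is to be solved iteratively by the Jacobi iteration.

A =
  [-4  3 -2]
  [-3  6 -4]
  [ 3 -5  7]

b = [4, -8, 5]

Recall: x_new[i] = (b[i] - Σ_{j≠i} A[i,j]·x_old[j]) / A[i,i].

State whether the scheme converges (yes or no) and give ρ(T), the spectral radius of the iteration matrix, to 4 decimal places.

no, ρ = 1.1823

Diagonal D = diag(-4, 6, 7); L, U strict lower/upper.
Jacobi: T = -D⁻¹(L+U), T[1,2] = -(-4)/(6) = +0.6667; T[1,1] = 0.
  T[0,:] = [+0.0000, +0.7500, -0.5000]
  T[1,:] = [+0.5000, +0.0000, +0.6667]
  T[2,:] = [-0.4286, +0.7143, +0.0000]
eigenvalue magnitudes: 1.1823, 0.7221, 0.4602.
spectral radius ρ = 1.1823; 1.1823 > 1 ⇒ diverges.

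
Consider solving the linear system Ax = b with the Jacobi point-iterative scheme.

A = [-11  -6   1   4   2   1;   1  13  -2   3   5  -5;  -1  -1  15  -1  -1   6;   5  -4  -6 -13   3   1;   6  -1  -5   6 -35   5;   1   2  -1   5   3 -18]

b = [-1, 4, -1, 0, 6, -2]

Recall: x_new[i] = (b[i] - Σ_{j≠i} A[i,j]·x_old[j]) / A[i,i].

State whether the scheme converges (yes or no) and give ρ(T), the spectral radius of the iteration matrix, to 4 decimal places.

yes, ρ = 0.7512

Diagonal D = diag(-11, 13, 15, -13, -35, -18); L, U strict lower/upper.
Jacobi T = -D⁻¹(L+U): T[5,2] = -(-1)/(-18) = -0.0556; T[5,5] = 0.
  T[0,:] = [+0.0000, -0.5455, +0.0909, +0.3636, +0.1818, +0.0909]
  T[1,:] = [-0.0769, +0.0000, +0.1538, -0.2308, -0.3846, +0.3846]
  T[2,:] = [+0.0667, +0.0667, +0.0000, +0.0667, +0.0667, -0.4000]
  T[3,:] = [+0.3846, -0.3077, -0.4615, +0.0000, +0.2308, +0.0769]
  T[4,:] = [+0.1714, -0.0286, -0.1429, +0.1714, +0.0000, +0.1429]
  T[5,:] = [+0.0556, +0.1111, -0.0556, +0.2778, +0.1667, +0.0000]
moduli |λ_i(T)| = 0.7512, 0.5227, 0.5227, 0.1348, 0.1348, 0.0977.
ρ = 0.7512; 0.7512 < 1, so it converges for any x₀.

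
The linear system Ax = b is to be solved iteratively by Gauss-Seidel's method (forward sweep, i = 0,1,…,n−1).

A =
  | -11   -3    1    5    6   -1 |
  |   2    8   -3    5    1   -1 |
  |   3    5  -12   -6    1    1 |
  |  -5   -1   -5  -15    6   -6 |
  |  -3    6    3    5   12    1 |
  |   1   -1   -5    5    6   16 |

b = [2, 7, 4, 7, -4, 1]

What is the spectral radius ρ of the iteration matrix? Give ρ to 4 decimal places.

0.8884

Split A = D + L + U, D = diag(-11, 8, -12, -15, 12, 16).
T_GS = -(D+L)⁻¹U: row 0 first, T[0,1] = -(-3)/(-11) = -0.2727; later rows by forward substitution.
  T[0,:] = [+0.0000 -0.2727 +0.0909 +0.4545 +0.5455 -0.0909]
  T[1,:] = [+0.0000 +0.0682 +0.3523 -0.7386 -0.2614 +0.1477]
  T[2,:] = [+0.0000 -0.0398 +0.1695 -0.6941 +0.1108 +0.1222]
  T[3,:] = [+0.0000 +0.0996 -0.1103 +0.1291 +0.1987 -0.4203]
  T[4,:] = [+0.0000 -0.1338 -0.1498 +0.6027 +0.1566 -0.0354]
  T[5,:] = [+0.0000 +0.0279 +0.1600 -0.5578 -0.1366 +0.1977]
|roots of det(T-λI)|: 0.8884, 0.3534, 0.1726, 0.1726, 0.0114, 0.0000.
ρ = 0.8884; 0.8884 < 1 ⇒ converges.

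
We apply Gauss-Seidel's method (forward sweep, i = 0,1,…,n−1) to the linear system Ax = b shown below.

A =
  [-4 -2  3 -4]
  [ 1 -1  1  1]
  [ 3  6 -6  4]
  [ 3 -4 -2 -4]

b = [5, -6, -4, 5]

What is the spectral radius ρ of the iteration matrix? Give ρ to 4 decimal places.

Split A = D + L + U, D = diag(-4, -1, -6, -4).
T_GS = -(D+L)⁻¹U: row 0 first, T[0,2] = -(3)/(-4) = +0.7500; later rows by forward substitution.
  T[0,:] = [+0.0000  -0.5000  +0.7500  -1.0000]
  T[1,:] = [+0.0000  -0.5000  +1.7500  -0.0000]
  T[2,:] = [+0.0000  -0.7500  +2.1250  +0.1667]
  T[3,:] = [+0.0000  +0.5000  -2.2500  -0.8333]
eigenvalue magnitudes: 1.2211, 0.7156, 0.2861, 0.0000.
spectral radius ρ = 1.2211; 1.2211 > 1: divergent.

1.2211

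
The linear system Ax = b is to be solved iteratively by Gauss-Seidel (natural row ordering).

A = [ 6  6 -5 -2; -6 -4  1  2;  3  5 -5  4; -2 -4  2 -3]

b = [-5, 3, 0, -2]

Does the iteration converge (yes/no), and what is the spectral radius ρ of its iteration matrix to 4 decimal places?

Diagonal D = diag(6, -4, -5, -3); L, U strict lower/upper.
Gauss-Seidel: T = -(D+L)⁻¹U, row 0 first, T[0,3] = -(-2)/(6) = +0.3333; later rows by forward substitution.
  T[0,:] = [+0.0000  -1.0000  +0.8333  +0.3333]
  T[1,:] = [+0.0000  +1.5000  -1.0000  +0.0000]
  T[2,:] = [+0.0000  +0.9000  -0.5000  +1.0000]
  T[3,:] = [+0.0000  -0.7333  +0.4444  +0.4444]
eigenvalue magnitudes: 1.4052, 0.3080, 0.3080, 0.0000.
ρ(T) = max|λ| = 1.4052; 1.4052 > 1, so it fails to converge.

no, ρ = 1.4052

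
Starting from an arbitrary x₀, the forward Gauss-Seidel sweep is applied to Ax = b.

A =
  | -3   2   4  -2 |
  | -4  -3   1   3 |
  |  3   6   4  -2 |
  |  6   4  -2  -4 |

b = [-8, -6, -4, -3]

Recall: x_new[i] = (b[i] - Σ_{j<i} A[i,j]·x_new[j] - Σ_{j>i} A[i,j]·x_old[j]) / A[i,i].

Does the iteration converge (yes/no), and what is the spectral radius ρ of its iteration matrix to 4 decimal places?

A = D + L + U where D = diag(-3, -3, 4, -4).
T_GS = -(D+L)⁻¹U: row 0 first, T[0,1] = -(2)/(-3) = +0.6667; later rows by forward substitution.
  T[0,:] = [+0.0000, +0.6667, +1.3333, -0.6667]
  T[1,:] = [+0.0000, -0.8889, -1.4444, +1.8889]
  T[2,:] = [+0.0000, +0.8333, +1.1667, -1.8333]
  T[3,:] = [+0.0000, -0.3056, -0.0278, +1.8056]
|roots of det(T-λI)|: 1.2101, 0.6667, 0.2066, 0.0000.
spectral radius ρ = 1.2101; 1.2101 > 1: divergent.

no, ρ = 1.2101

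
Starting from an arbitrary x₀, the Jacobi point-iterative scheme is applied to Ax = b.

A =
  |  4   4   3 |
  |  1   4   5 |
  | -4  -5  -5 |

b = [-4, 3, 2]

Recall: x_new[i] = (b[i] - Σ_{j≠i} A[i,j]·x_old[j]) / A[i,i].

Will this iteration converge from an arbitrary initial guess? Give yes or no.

Let D = diag(4, 4, -5); L, U the strict triangles.
Jacobi T = -D⁻¹(L+U): T[2,0] = -(-4)/(-5) = -0.8000; T[2,2] = 0.
  T[0,:] = [+0.0000  -1.0000  -0.7500]
  T[1,:] = [-0.2500  +0.0000  -1.2500]
  T[2,:] = [-0.8000  -1.0000  +0.0000]
|eigenvalues of T|: 1.6759, 0.8418, 0.8418.
ρ = 1.6759; 1.6759 > 1 ⇒ diverges.

no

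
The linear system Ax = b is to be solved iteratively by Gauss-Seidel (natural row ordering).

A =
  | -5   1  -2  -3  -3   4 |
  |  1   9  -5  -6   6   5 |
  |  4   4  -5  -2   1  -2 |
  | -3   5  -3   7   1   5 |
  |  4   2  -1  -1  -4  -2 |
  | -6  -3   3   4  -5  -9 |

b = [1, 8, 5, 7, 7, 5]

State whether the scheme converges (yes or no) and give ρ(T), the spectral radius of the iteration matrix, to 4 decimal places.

Let D = diag(-5, 9, -5, 7, -4, -9); L, U the strict triangles.
Gauss-Seidel: T = -(D+L)⁻¹U, row 0 first, T[0,4] = -(-3)/(-5) = -0.6000; later rows by forward substitution.
  T[0,:] = [+0.0000 +0.2000 -0.4000 -0.6000 -0.6000 +0.8000]
  T[1,:] = [+0.0000 -0.0222 +0.6000 +0.7333 -0.6000 -0.6444]
  T[2,:] = [+0.0000 +0.1422 +0.1600 -0.2933 -0.7600 -0.2756]
  T[3,:] = [+0.0000 +0.1625 -0.5314 -0.9067 -0.2971 -0.0292]
  T[4,:] = [+0.0000 +0.1127 -0.0071 +0.0667 -0.6357 +0.0540]
  T[5,:] = [+0.0000 -0.0689 -0.1122 -0.3822 +0.5678 -0.4533]
moduli |λ_i(T)| = 1.1798, 0.8591, 0.3303, 0.0795, 0.0795, 0.0000.
ρ = 1.1798; 1.1798 > 1: divergent.

no, ρ = 1.1798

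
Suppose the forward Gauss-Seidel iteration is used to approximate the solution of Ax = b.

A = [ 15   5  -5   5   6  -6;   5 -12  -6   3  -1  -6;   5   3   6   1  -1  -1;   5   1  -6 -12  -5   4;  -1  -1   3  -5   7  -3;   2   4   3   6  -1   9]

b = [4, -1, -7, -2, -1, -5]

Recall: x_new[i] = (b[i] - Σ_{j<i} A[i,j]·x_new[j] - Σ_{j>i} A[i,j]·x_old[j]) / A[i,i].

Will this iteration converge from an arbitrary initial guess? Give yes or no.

Split A = D + L + U, D = diag(15, -12, 6, -12, 7, 9).
Gauss-Seidel: T = -(D+L)⁻¹U, row 0 first, T[0,4] = -(6)/(15) = -0.4000; later rows by forward substitution.
  T[0,:] = [+0.0000  -0.3333  +0.3333  -0.3333  -0.4000  +0.4000]
  T[1,:] = [+0.0000  -0.1389  -0.3611  +0.1111  -0.2500  -0.3333]
  T[2,:] = [+0.0000  +0.3472  -0.0972  +0.0556  +0.6250  +0.0000]
  T[3,:] = [+0.0000  -0.3241  +0.1574  -0.1574  -0.9167  +0.4722]
  T[4,:] = [+0.0000  -0.4478  +0.1501  -0.1680  -1.0155  +0.7754]
  T[5,:] = [+0.0000  +0.1864  +0.0306  +0.0924  +0.4899  -0.1694]
|λ(T)| sorted: 1.4935, 0.2387, 0.2387, 0.1514, 0.0855, 0.0000.
ρ(T) = max|λ| = 1.4935; 1.4935 > 1: divergent.

no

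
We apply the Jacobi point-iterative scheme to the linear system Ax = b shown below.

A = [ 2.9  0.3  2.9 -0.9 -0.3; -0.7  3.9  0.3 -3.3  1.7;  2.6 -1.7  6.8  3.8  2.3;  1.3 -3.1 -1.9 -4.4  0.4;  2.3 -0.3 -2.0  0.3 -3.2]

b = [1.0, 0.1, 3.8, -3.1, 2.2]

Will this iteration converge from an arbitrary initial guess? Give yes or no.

no

Let D = diag(2.9, 3.9, 6.8, -4.4, -3.2); L, U the strict triangles.
Jacobi: T = -D⁻¹(L+U), T[1,0] = -(-0.7)/(3.9) = +0.1795; T[1,1] = 0.
  T[0,:] = [+0.0000  -0.1034  -1.0000  +0.3103  +0.1034]
  T[1,:] = [+0.1795  +0.0000  -0.0769  +0.8462  -0.4359]
  T[2,:] = [-0.3824  +0.2500  +0.0000  -0.5588  -0.3382]
  T[3,:] = [+0.2955  -0.7045  -0.4318  +0.0000  +0.0909]
  T[4,:] = [+0.7188  -0.0938  -0.6250  +0.0938  +0.0000]
eigenvalue magnitudes: 1.1569, 0.7357, 0.7357, 0.6498, 0.6498.
ρ(T) = max|λ| = 1.1569; 1.1569 > 1, so it fails to converge.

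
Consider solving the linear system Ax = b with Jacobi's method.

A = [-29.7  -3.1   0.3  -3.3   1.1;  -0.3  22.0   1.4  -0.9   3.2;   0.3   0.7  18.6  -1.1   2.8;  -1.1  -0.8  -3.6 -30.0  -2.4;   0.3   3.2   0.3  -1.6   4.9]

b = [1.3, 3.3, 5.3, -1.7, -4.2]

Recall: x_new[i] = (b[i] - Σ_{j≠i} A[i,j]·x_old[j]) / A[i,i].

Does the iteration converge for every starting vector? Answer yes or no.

yes

Split A = D + L + U, D = diag(-29.7, 22, 18.6, -30, 4.9).
Jacobi: T = -D⁻¹(L+U), T[4,2] = -(0.3)/(4.9) = -0.0612; T[4,4] = 0.
  T[0,:] = [+0.0000  -0.1044  +0.0101  -0.1111  +0.0370]
  T[1,:] = [+0.0136  +0.0000  -0.0636  +0.0409  -0.1455]
  T[2,:] = [-0.0161  -0.0376  +0.0000  +0.0591  -0.1505]
  T[3,:] = [-0.0367  -0.0267  -0.1200  +0.0000  -0.0800]
  T[4,:] = [-0.0612  -0.6531  -0.0612  +0.3265  +0.0000]
|roots of det(T-λI)|: 0.2648, 0.1943, 0.1943, 0.0881, 0.0881.
spectral radius ρ = 0.2648; 0.2648 < 1: convergent.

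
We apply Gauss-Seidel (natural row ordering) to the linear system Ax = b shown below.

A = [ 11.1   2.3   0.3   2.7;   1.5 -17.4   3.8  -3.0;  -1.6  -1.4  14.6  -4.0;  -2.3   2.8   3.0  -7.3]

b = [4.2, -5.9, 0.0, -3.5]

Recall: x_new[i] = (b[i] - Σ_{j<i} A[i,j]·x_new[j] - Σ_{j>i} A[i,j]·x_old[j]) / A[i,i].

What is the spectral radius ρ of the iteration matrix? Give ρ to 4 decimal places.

0.2172

Write A = D+L+U with D = diag(11.1, -17.4, 14.6, -7.3).
T_GS = -(D+L)⁻¹U: row 0 first, T[0,2] = -(0.3)/(11.1) = -0.0270; later rows by forward substitution.
  T[0,:] = [+0.0000 -0.2072 -0.0270 -0.2432]
  T[1,:] = [+0.0000 -0.0179 +0.2161 -0.1934]
  T[2,:] = [+0.0000 -0.0244 +0.0178 +0.2288]
  T[3,:] = [+0.0000 +0.0484 +0.0987 +0.0965]
|λ(T)| sorted: 0.2172, 0.1341, 0.1341, 0.0000.
spectral radius ρ = 0.2172; 0.2172 < 1 ⇒ converges.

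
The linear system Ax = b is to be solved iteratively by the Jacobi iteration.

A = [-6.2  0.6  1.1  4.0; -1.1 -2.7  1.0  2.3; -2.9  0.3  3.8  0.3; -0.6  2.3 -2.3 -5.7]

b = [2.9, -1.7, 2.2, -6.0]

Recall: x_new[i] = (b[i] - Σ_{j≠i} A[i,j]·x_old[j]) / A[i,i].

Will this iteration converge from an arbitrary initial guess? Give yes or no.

Split A = D + L + U, D = diag(-6.2, -2.7, 3.8, -5.7).
Jacobi T = -D⁻¹(L+U): T[2,0] = -(-2.9)/(3.8) = +0.7632; T[2,2] = 0.
  T[0,:] = [+0.0000  +0.0968  +0.1774  +0.6452]
  T[1,:] = [-0.4074  +0.0000  +0.3704  +0.8519]
  T[2,:] = [+0.7632  -0.0789  +0.0000  -0.0789]
  T[3,:] = [-0.1053  +0.4035  -0.4035  +0.0000]
|eigenvalues of T|: 0.8289, 0.5692, 0.5692, 0.0134.
ρ = 0.8289; 0.8289 < 1: convergent.

yes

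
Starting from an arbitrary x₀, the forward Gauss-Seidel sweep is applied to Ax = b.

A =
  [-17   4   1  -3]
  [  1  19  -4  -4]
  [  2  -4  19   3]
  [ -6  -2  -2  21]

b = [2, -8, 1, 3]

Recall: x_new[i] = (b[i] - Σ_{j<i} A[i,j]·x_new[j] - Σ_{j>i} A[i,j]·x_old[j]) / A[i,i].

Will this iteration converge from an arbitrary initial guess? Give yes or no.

yes

Write A = D+L+U with D = diag(-17, 19, 19, 21).
T_GS = -(D+L)⁻¹U: row 0 first, T[0,2] = -(1)/(-17) = +0.0588; later rows by forward substitution.
  T[0,:] = [+0.0000  +0.2353  +0.0588  -0.1765]
  T[1,:] = [+0.0000  -0.0124  +0.2074  +0.2198]
  T[2,:] = [+0.0000  -0.0274  +0.0375  -0.0930]
  T[3,:] = [+0.0000  +0.0634  +0.0401  -0.0383]
moduli |λ_i(T)| = 0.1509, 0.1217, 0.1217, 0.0000.
ρ = 0.1509; 0.1509 < 1 ⇒ converges.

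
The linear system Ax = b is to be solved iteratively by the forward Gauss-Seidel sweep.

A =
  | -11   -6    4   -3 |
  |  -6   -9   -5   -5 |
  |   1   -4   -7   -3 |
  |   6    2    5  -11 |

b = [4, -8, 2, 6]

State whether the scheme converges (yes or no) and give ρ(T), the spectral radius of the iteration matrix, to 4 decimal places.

yes, ρ = 0.8935

Diagonal D = diag(-11, -9, -7, -11); L, U strict lower/upper.
GS T = -(D+L)⁻¹U: row 0 first, T[0,3] = -(-3)/(-11) = -0.2727; later rows by forward substitution.
  T[0,:] = [+0.0000, -0.5455, +0.3636, -0.2727]
  T[1,:] = [+0.0000, +0.3636, -0.7980, -0.3737]
  T[2,:] = [+0.0000, -0.2857, +0.5079, -0.2540]
  T[3,:] = [+0.0000, -0.3613, +0.2841, -0.3322]
|λ(T)| sorted: 0.8935, 0.5096, 0.1556, 0.0000.
ρ = 0.8935; 0.8935 < 1, so it converges for any x₀.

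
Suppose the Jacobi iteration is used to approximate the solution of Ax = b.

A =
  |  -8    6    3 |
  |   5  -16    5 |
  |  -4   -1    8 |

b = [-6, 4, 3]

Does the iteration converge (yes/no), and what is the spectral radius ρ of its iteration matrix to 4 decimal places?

yes, ρ = 0.7921

Split A = D + L + U, D = diag(-8, -16, 8).
Jacobi T = -D⁻¹(L+U): T[1,0] = -(5)/(-16) = +0.3125; T[1,1] = 0.
  T[0,:] = [+0.0000  +0.7500  +0.3750]
  T[1,:] = [+0.3125  +0.0000  +0.3125]
  T[2,:] = [+0.5000  +0.1250  +0.0000]
|λ(T)| sorted: 0.7921, 0.4080, 0.4080.
ρ(T) = max|λ| = 0.7921; 0.7921 < 1 ⇒ converges.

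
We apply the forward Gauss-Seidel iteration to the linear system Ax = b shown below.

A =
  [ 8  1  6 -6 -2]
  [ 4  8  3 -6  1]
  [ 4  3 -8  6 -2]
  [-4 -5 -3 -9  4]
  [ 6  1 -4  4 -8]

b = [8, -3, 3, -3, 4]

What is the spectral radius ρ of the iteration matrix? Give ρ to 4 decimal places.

1.4232

Write A = D+L+U with D = diag(8, 8, -8, -9, -8).
T_GS = -(D+L)⁻¹U: row 0 first, T[0,3] = -(-6)/(8) = +0.7500; later rows by forward substitution.
  T[0,:] = [+0.0000, -0.1250, -0.7500, +0.7500, +0.2500]
  T[1,:] = [+0.0000, +0.0625, +0.0000, +0.3750, -0.2500]
  T[2,:] = [+0.0000, -0.0391, -0.3750, +1.2656, -0.2188]
  T[3,:] = [+0.0000, +0.0339, +0.4583, -0.9635, +0.5451]
  T[4,:] = [+0.0000, -0.0495, -0.1458, -0.5052, +0.5382]
|λ(T)| sorted: 1.4232, 0.4180, 0.4180, 0.0471, 0.0000.
spectral radius ρ = 1.4232; 1.4232 > 1, so it fails to converge.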